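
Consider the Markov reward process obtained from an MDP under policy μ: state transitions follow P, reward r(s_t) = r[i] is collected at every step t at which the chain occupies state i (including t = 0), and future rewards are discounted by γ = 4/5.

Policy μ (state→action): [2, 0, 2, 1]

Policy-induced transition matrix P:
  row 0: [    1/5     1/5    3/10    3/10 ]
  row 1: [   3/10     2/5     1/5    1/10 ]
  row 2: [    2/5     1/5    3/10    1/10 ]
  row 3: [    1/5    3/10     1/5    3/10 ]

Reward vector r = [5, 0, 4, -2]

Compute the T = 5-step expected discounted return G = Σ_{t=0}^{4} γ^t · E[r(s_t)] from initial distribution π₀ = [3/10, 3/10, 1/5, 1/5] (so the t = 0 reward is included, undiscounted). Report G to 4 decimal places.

t=0: π = [0.3000, 0.3000, 0.2000, 0.2000], E[r] = 1.9000, γ^t·E[r] = 1.900000, running G = 1.900000
t=1: π = [0.2700, 0.2800, 0.2500, 0.2000], E[r] = 1.9500, γ^t·E[r] = 1.560000, running G = 3.460000
t=2: π = [0.2780, 0.2760, 0.2520, 0.1940], E[r] = 2.0100, γ^t·E[r] = 1.286400, running G = 4.746400
t=3: π = [0.2780, 0.2746, 0.2530, 0.1944], E[r] = 2.0132, γ^t·E[r] = 1.030758, running G = 5.777158
t=4: π = [0.2781, 0.2744, 0.2531, 0.1945], E[r] = 2.0137, γ^t·E[r] = 0.824828, running G = 6.601986

G = 6.6020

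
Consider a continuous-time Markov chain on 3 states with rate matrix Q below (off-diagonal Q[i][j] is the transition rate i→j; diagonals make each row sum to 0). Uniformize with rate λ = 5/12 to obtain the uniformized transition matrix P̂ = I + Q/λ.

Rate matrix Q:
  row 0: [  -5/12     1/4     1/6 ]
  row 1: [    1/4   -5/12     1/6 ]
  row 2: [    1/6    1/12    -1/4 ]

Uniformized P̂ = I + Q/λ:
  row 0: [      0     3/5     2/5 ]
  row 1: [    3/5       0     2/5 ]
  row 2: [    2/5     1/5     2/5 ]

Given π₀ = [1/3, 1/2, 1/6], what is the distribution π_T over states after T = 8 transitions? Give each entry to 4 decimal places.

π = [0.3238, 0.2762, 0.4000]

t=0: π = [0.3333, 0.5000, 0.1667]
t=1: π = [0.3667, 0.2333, 0.4000]
t=2: π = [0.3000, 0.3000, 0.4000]
t=3: π = [0.3400, 0.2600, 0.4000]
t=4: π = [0.3160, 0.2840, 0.4000]
t=5: π = [0.3304, 0.2696, 0.4000]
t=6: π = [0.3218, 0.2782, 0.4000]
t=7: π = [0.3269, 0.2731, 0.4000]
t=8: π = [0.3238, 0.2762, 0.4000]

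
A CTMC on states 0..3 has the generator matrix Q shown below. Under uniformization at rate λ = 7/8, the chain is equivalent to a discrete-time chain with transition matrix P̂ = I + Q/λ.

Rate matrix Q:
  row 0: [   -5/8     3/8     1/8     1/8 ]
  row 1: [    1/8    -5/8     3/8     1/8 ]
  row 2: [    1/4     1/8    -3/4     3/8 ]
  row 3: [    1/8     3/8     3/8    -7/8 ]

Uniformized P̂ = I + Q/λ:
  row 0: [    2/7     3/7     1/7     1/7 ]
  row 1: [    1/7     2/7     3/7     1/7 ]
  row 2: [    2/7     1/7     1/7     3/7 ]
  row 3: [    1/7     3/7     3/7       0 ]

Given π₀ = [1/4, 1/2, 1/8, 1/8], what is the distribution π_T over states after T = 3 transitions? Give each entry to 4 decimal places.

t=0: π = [0.2500, 0.5000, 0.1250, 0.1250]
t=1: π = [0.1964, 0.3214, 0.3214, 0.1607]
t=2: π = [0.2168, 0.2908, 0.2806, 0.2117]
t=3: π = [0.2139, 0.3069, 0.2864, 0.1928]

π = [0.2139, 0.3069, 0.2864, 0.1928]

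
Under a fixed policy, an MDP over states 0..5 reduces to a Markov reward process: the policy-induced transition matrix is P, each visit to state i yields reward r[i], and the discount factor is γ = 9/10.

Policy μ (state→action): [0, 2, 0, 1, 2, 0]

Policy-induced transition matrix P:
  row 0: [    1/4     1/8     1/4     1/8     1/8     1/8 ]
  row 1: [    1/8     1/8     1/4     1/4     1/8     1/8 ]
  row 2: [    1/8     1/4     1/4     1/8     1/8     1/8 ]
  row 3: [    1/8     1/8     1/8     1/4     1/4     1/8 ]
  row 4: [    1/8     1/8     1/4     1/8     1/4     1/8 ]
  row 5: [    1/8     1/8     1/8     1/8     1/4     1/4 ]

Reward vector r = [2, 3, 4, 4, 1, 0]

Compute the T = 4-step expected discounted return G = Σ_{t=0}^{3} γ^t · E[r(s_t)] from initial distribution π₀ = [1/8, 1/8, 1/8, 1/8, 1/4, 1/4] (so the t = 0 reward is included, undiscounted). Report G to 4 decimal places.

t=0: π = [0.1250, 0.1250, 0.1250, 0.1250, 0.2500, 0.2500], E[r] = 1.8750, γ^t·E[r] = 1.875000, running G = 1.875000
t=1: π = [0.1406, 0.1406, 0.2031, 0.1563, 0.2031, 0.1563], E[r] = 2.3438, γ^t·E[r] = 2.109375, running G = 3.984375
t=2: π = [0.1426, 0.1504, 0.2109, 0.1621, 0.1895, 0.1445], E[r] = 2.4180, γ^t·E[r] = 1.958555, running G = 5.942930
t=3: π = [0.1428, 0.1514, 0.2117, 0.1641, 0.1870, 0.1431], E[r] = 2.4297, γ^t·E[r] = 1.771242, running G = 7.714172

G = 7.7142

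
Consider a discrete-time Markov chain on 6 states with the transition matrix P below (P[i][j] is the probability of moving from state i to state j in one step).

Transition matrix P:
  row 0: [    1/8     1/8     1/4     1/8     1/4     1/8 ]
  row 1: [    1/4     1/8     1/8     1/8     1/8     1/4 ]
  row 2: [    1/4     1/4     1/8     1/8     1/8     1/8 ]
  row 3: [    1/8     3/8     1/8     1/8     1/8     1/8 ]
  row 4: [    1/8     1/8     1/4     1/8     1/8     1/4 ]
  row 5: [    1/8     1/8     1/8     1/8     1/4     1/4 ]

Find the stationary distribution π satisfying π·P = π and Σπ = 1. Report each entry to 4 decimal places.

Balance equations π_j = Σ_i π_i·P[i][j]:
  π_0 = 1/8·π_0 + 1/4·π_1 + 1/4·π_2 + 1/8·π_3 + 1/8·π_4 + 1/8·π_5
  π_1 = 1/8·π_0 + 1/8·π_1 + 1/4·π_2 + 3/8·π_3 + 1/8·π_4 + 1/8·π_5
  π_2 = 1/4·π_0 + 1/8·π_1 + 1/8·π_2 + 1/8·π_3 + 1/4·π_4 + 1/8·π_5
  π_3 = 1/8·π_0 + 1/8·π_1 + 1/8·π_2 + 1/8·π_3 + 1/8·π_4 + 1/8·π_5
  π_4 = 1/4·π_0 + 1/8·π_1 + 1/8·π_2 + 1/8·π_3 + 1/8·π_4 + 1/4·π_5
  normalize: π_0 + π_1 + π_2 + π_3 + π_4 + π_5 = 1
Solving the linear system gives exactly π = [687/4088, 3259/18396, 3077/18396, 1/8, 6257/36792, 97/504].

π = [0.1681, 0.1772, 0.1673, 0.1250, 0.1701, 0.1925]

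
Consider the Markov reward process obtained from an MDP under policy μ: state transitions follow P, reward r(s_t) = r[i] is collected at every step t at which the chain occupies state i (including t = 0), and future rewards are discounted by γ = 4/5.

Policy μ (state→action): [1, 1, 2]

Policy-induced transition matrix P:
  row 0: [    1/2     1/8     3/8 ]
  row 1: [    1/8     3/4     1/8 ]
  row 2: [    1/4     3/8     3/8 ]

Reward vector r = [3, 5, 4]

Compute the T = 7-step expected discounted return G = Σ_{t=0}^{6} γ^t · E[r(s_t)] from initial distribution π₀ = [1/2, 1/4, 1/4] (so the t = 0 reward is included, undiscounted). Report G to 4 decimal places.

t=0: π = [0.5000, 0.2500, 0.2500], E[r] = 3.7500, γ^t·E[r] = 3.750000, running G = 3.750000
t=1: π = [0.3438, 0.3438, 0.3125], E[r] = 4.0000, γ^t·E[r] = 3.200000, running G = 6.950000
t=2: π = [0.2930, 0.4180, 0.2891], E[r] = 4.1250, γ^t·E[r] = 2.640000, running G = 9.590000
t=3: π = [0.2710, 0.4585, 0.2705], E[r] = 4.1875, γ^t·E[r] = 2.144000, running G = 11.734000
t=4: π = [0.2604, 0.4792, 0.2604], E[r] = 4.2188, γ^t·E[r] = 1.728000, running G = 13.462000
t=5: π = [0.2552, 0.4896, 0.2552], E[r] = 4.2344, γ^t·E[r] = 1.387520, running G = 14.849520
t=6: π = [0.2526, 0.4948, 0.2526], E[r] = 4.2422, γ^t·E[r] = 1.112064, running G = 15.961584

G = 15.9616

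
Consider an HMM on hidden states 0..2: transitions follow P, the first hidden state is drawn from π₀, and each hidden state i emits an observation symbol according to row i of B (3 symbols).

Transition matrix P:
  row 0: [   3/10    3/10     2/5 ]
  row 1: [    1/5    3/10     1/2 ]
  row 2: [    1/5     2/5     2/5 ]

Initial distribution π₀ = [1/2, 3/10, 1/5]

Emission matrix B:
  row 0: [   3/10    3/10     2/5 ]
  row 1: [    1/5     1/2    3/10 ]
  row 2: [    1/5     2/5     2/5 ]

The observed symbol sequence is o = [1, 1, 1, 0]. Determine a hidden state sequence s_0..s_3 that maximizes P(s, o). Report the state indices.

t=0: δ = [1.500e-01, 1.500e-01, 8.000e-02]  (obs o_0=1)
t=1: δ = [1.350e-02, 2.250e-02, 3.000e-02]  ψ = [0, 0, 1]  (obs o_1=1)
t=2: δ = [1.800e-03, 6.000e-03, 4.800e-03]  ψ = [2, 2, 2]  (obs o_2=1)
t=3: δ = [3.600e-04, 3.840e-04, 6.000e-04]  ψ = [1, 2, 1]  (obs o_3=0)
backtrack: best end state = 2; path = [1, 2, 1, 2]

path = [1, 2, 1, 2]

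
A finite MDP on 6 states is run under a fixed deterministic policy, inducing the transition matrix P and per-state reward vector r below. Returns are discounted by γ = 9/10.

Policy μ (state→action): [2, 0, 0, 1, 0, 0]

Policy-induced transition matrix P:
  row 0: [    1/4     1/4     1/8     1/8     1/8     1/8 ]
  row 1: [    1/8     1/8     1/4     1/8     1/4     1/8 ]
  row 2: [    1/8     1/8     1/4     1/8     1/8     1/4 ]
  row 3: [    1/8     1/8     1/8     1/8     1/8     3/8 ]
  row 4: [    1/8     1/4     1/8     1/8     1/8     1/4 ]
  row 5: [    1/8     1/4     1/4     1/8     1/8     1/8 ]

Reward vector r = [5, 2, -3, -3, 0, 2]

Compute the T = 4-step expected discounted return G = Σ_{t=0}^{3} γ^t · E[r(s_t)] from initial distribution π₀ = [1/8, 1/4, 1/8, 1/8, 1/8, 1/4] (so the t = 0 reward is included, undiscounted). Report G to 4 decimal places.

G = 2.0947

t=0: π = [0.1250, 0.2500, 0.1250, 0.1250, 0.1250, 0.2500], E[r] = 0.8750, γ^t·E[r] = 0.875000, running G = 0.875000
t=1: π = [0.1406, 0.1875, 0.2031, 0.1250, 0.1563, 0.1875], E[r] = 0.4688, γ^t·E[r] = 0.421875, running G = 1.296875
t=2: π = [0.1426, 0.1855, 0.1973, 0.1250, 0.1484, 0.2012], E[r] = 0.5195, γ^t·E[r] = 0.420820, running G = 1.717695
t=3: π = [0.1428, 0.1865, 0.1980, 0.1250, 0.1482, 0.1995], E[r] = 0.5171, γ^t·E[r] = 0.376958, running G = 2.094654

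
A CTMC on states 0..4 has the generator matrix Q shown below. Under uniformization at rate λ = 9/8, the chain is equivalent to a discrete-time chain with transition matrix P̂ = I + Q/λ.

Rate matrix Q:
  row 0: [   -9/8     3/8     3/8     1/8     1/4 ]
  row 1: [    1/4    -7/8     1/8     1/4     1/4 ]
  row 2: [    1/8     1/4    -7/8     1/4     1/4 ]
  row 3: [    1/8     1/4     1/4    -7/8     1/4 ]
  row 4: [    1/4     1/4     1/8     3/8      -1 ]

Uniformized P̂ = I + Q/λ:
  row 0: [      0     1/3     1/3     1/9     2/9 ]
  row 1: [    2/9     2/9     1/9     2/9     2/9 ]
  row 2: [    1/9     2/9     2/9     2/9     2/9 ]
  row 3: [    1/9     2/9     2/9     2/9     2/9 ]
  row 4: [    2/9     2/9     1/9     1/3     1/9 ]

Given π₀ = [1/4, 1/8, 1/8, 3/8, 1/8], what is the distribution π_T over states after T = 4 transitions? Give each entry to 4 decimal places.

t=0: π = [0.2500, 0.1250, 0.1250, 0.3750, 0.1250]
t=1: π = [0.1111, 0.2500, 0.2222, 0.2083, 0.2083]
t=2: π = [0.1497, 0.2346, 0.1836, 0.2330, 0.1991]
t=3: π = [0.1427, 0.2389, 0.1907, 0.2277, 0.2001]
t=4: π = [0.1440, 0.2381, 0.1893, 0.2286, 0.2000]

π = [0.1440, 0.2381, 0.1893, 0.2286, 0.2000]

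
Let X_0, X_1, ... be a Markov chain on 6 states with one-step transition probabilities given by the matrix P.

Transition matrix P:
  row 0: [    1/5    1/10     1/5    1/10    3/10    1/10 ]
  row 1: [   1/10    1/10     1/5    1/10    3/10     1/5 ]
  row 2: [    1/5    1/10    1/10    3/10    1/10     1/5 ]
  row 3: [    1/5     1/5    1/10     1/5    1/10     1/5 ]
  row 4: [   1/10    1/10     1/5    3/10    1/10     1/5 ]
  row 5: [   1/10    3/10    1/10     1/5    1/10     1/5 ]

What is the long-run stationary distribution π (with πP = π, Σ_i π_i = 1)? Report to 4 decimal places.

π = [0.1497, 0.1570, 0.1468, 0.2001, 0.1613, 0.1850]

Balance equations π_j = Σ_i π_i·P[i][j]:
  π_0 = 1/5·π_0 + 1/10·π_1 + 1/5·π_2 + 1/5·π_3 + 1/10·π_4 + 1/10·π_5
  π_1 = 1/10·π_0 + 1/10·π_1 + 1/10·π_2 + 1/5·π_3 + 1/10·π_4 + 3/10·π_5
  π_2 = 1/5·π_0 + 1/5·π_1 + 1/10·π_2 + 1/10·π_3 + 1/5·π_4 + 1/10·π_5
  π_3 = 1/10·π_0 + 1/10·π_1 + 3/10·π_2 + 1/5·π_3 + 3/10·π_4 + 1/5·π_5
  π_4 = 3/10·π_0 + 3/10·π_1 + 1/10·π_2 + 1/10·π_3 + 1/10·π_4 + 1/10·π_5
  normalize: π_0 + π_1 + π_2 + π_3 + π_4 + π_5 = 1
Solving the linear system gives exactly π = [4214/28157, 17685/112628, 8267/56314, 11271/56314, 18171/112628, 5210/28157].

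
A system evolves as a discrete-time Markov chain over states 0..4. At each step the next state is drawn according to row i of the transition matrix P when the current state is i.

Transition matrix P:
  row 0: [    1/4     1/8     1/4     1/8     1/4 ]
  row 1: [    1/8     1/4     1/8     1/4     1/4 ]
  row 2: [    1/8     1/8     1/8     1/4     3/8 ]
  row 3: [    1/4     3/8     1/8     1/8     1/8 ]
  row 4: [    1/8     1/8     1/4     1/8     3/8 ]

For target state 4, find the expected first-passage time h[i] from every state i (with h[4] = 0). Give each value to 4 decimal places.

First-step conditioning: h[4] = 0; for i ≠ 4, h[i] = 1 + Σ_k P[i][k]·h[k].
  h[0] = 1 + 1/4·h[0] + 1/8·h[1] + 1/4·h[2] + 1/8·h[3]
  h[1] = 1 + 1/8·h[0] + 1/4·h[1] + 1/8·h[2] + 1/4·h[3]
  h[2] = 1 + 1/8·h[0] + 1/8·h[1] + 1/8·h[2] + 1/4·h[3]
  h[3] = 1 + 1/4·h[0] + 3/8·h[1] + 1/8·h[2] + 1/8·h[3]
Solving the 4×4 linear system over states ≠ 4 gives exactly h = [792/199, 4096/995, 3584/995, 4536/995, 0] (h[4] = 0 is the target).

h = [3.9799, 4.1166, 3.6020, 4.5588, 0.0000]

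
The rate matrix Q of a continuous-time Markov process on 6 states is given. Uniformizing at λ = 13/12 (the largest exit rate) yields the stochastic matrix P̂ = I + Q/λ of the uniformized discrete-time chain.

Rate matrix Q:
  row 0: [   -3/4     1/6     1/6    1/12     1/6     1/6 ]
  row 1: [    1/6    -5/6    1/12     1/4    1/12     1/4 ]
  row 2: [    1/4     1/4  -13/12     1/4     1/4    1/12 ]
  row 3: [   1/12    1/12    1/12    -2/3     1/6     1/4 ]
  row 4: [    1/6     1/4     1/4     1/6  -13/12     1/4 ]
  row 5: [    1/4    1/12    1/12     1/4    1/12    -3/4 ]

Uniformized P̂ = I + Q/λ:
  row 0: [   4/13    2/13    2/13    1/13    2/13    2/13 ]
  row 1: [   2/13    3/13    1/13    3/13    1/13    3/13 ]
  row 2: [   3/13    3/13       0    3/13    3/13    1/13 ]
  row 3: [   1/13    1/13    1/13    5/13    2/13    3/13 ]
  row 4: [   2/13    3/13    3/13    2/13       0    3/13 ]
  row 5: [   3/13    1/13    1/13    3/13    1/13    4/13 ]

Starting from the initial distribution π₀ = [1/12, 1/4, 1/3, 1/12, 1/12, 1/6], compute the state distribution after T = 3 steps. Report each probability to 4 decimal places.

t=0: π = [0.0833, 0.2500, 0.3333, 0.0833, 0.0833, 0.1667]
t=1: π = [0.1987, 0.1859, 0.0705, 0.2244, 0.1346, 0.1859]
t=2: π = [0.1869, 0.1524, 0.1075, 0.2244, 0.1100, 0.2189]
t=3: π = [0.1904, 0.1482, 0.0999, 0.2281, 0.1166, 0.2167]

π = [0.1904, 0.1482, 0.0999, 0.2281, 0.1166, 0.2167]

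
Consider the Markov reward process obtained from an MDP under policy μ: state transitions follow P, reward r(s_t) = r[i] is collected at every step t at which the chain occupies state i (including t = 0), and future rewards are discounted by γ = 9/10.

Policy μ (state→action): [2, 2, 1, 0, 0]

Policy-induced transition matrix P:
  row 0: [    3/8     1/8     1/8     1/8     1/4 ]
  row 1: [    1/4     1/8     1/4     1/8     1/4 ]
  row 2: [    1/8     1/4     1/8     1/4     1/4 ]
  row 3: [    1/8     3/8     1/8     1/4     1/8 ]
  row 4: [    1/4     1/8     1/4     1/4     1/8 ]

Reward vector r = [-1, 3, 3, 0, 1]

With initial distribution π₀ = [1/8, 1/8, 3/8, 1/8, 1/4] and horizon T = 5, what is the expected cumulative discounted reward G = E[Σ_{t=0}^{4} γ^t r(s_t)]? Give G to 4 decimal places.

G = 5.0283

t=0: π = [0.1250, 0.1250, 0.3750, 0.1250, 0.2500], E[r] = 1.6250, γ^t·E[r] = 1.625000, running G = 1.625000
t=1: π = [0.2031, 0.2031, 0.1719, 0.2188, 0.2031], E[r] = 1.1250, γ^t·E[r] = 1.012500, running G = 2.637500
t=2: π = [0.2266, 0.2012, 0.1758, 0.1992, 0.1973], E[r] = 1.1016, γ^t·E[r] = 0.892266, running G = 3.529766
t=3: π = [0.2314, 0.1968, 0.1748, 0.1965, 0.2004], E[r] = 1.0837, γ^t·E[r] = 0.790047, running G = 4.319812
t=4: π = [0.2325, 0.1960, 0.1747, 0.1965, 0.2004], E[r] = 1.0798, γ^t·E[r] = 0.708439, running G = 5.028251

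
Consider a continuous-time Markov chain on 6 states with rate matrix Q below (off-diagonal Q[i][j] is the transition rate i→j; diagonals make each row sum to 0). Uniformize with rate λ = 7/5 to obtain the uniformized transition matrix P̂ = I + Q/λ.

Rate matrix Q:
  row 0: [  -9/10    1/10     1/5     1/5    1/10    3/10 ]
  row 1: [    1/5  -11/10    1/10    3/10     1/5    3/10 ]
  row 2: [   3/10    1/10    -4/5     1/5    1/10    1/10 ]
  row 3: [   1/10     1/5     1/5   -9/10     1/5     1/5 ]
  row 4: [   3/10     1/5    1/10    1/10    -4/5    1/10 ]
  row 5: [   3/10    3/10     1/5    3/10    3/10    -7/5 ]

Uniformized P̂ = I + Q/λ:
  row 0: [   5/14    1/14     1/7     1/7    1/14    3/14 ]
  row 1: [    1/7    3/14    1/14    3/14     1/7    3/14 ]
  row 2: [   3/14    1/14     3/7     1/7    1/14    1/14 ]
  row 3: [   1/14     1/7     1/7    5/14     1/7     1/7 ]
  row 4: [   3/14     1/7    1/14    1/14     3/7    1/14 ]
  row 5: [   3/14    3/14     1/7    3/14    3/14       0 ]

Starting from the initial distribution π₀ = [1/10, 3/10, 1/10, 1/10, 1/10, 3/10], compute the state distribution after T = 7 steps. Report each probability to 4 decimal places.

π = [0.2072, 0.1345, 0.1690, 0.1895, 0.1749, 0.1249]

t=0: π = [0.1000, 0.3000, 0.1000, 0.1000, 0.1000, 0.3000]
t=1: π = [0.1929, 0.1714, 0.1429, 0.2000, 0.1786, 0.1143]
t=2: π = [0.2010, 0.1393, 0.1587, 0.1934, 0.1781, 0.1296]
t=3: π = [0.2054, 0.1364, 0.1655, 0.1908, 0.1773, 0.1246]
t=4: π = [0.2066, 0.1350, 0.1677, 0.1897, 0.1759, 0.1250]
t=5: π = [0.2071, 0.1347, 0.1686, 0.1895, 0.1753, 0.1249]
t=6: π = [0.2072, 0.1346, 0.1689, 0.1895, 0.1750, 0.1249]
t=7: π = [0.2072, 0.1345, 0.1690, 0.1895, 0.1749, 0.1249]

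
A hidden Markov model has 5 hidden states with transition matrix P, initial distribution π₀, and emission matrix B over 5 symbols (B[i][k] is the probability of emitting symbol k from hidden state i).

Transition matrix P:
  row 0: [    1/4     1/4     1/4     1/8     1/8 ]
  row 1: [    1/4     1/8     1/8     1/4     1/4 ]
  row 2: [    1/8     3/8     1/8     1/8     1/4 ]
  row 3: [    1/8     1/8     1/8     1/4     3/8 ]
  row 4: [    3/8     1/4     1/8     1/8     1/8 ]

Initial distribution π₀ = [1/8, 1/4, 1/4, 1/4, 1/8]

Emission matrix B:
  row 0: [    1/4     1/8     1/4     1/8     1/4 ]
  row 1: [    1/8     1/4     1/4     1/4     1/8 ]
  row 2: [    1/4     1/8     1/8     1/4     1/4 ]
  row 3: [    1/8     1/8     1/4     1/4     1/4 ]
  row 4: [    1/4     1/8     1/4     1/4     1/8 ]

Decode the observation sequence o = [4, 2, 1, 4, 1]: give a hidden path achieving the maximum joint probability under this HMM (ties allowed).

t=0: δ = [3.125e-02, 3.125e-02, 6.250e-02, 6.250e-02, 1.562e-02]  (obs o_0=4)
t=1: δ = [1.953e-03, 5.859e-03, 9.766e-04, 3.906e-03, 5.859e-03]  ψ = [0, 2, 0, 3, 3]  (obs o_1=2)
t=2: δ = [2.747e-04, 3.662e-04, 9.155e-05, 1.831e-04, 1.831e-04]  ψ = [4, 4, 1, 1, 1]  (obs o_2=1)
t=3: δ = [2.289e-05, 8.583e-06, 1.717e-05, 2.289e-05, 1.144e-05]  ψ = [1, 0, 0, 1, 1]  (obs o_3=4)
t=4: δ = [7.153e-07, 1.609e-06, 7.153e-07, 7.153e-07, 1.073e-06]  ψ = [0, 2, 0, 3, 3]  (obs o_4=1)
backtrack: best end state = 1; path = [3, 4, 0, 2, 1]

path = [3, 4, 0, 2, 1]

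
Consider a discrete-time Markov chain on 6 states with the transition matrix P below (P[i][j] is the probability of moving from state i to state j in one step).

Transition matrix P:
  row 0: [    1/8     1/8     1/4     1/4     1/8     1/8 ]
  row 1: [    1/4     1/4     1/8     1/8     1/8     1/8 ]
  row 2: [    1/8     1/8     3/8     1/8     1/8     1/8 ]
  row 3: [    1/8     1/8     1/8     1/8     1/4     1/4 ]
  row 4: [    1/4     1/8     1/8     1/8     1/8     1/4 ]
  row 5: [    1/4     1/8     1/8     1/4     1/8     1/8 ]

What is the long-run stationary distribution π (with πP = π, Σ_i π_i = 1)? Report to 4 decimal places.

Balance equations π_j = Σ_i π_i·P[i][j]:
  π_0 = 1/8·π_0 + 1/4·π_1 + 1/8·π_2 + 1/8·π_3 + 1/4·π_4 + 1/4·π_5
  π_1 = 1/8·π_0 + 1/4·π_1 + 1/8·π_2 + 1/8·π_3 + 1/8·π_4 + 1/8·π_5
  π_2 = 1/4·π_0 + 1/8·π_1 + 3/8·π_2 + 1/8·π_3 + 1/8·π_4 + 1/8·π_5
  π_3 = 1/4·π_0 + 1/8·π_1 + 1/8·π_2 + 1/8·π_3 + 1/8·π_4 + 1/4·π_5
  π_4 = 1/8·π_0 + 1/8·π_1 + 1/8·π_2 + 1/4·π_3 + 1/8·π_4 + 1/8·π_5
  normalize: π_0 + π_1 + π_2 + π_3 + π_4 + π_5 = 1
Solving the linear system gives exactly π = [5095/28049, 1/7, 5524/28049, 4719/28049, 4096/28049, 4608/28049].

π = [0.1816, 0.1429, 0.1969, 0.1682, 0.1460, 0.1643]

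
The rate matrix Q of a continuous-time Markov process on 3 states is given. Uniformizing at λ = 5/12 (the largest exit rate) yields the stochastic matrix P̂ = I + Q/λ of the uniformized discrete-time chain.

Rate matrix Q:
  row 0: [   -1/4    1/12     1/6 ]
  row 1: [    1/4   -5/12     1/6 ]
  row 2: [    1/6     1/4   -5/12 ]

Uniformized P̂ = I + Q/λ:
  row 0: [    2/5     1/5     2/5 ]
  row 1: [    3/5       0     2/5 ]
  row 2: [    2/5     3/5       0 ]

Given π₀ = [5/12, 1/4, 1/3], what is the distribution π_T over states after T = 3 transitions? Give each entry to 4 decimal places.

π = [0.4500, 0.2673, 0.2827]

t=0: π = [0.4167, 0.2500, 0.3333]
t=1: π = [0.4500, 0.2833, 0.2667]
t=2: π = [0.4567, 0.2500, 0.2933]
t=3: π = [0.4500, 0.2673, 0.2827]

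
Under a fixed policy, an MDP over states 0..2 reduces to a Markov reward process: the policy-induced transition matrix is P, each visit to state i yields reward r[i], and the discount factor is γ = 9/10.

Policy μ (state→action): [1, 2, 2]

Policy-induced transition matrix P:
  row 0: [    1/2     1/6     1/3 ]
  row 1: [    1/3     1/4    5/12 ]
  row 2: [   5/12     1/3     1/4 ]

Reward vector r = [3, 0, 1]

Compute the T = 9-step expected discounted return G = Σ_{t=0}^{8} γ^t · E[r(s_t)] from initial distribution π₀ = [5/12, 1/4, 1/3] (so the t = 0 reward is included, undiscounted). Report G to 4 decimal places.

G = 9.9020

t=0: π = [0.4167, 0.2500, 0.3333], E[r] = 1.5833, γ^t·E[r] = 1.583333, running G = 1.583333
t=1: π = [0.4306, 0.2431, 0.3264], E[r] = 1.6181, γ^t·E[r] = 1.456250, running G = 3.039583
t=2: π = [0.4323, 0.2413, 0.3264], E[r] = 1.6233, γ^t·E[r] = 1.314844, running G = 4.354427
t=3: π = [0.4326, 0.2412, 0.3262], E[r] = 1.6240, γ^t·E[r] = 1.183887, running G = 5.538314
t=4: π = [0.4326, 0.2411, 0.3262], E[r] = 1.6241, γ^t·E[r] = 1.065569, running G = 6.603883
t=5: π = [0.4326, 0.2411, 0.3262], E[r] = 1.6241, γ^t·E[r] = 0.959021, running G = 7.562904
t=6: π = [0.4326, 0.2411, 0.3262], E[r] = 1.6241, γ^t·E[r] = 0.863120, running G = 8.426025
t=7: π = [0.4326, 0.2411, 0.3262], E[r] = 1.6241, γ^t·E[r] = 0.776808, running G = 9.202833
t=8: π = [0.4326, 0.2411, 0.3262], E[r] = 1.6241, γ^t·E[r] = 0.699128, running G = 9.901961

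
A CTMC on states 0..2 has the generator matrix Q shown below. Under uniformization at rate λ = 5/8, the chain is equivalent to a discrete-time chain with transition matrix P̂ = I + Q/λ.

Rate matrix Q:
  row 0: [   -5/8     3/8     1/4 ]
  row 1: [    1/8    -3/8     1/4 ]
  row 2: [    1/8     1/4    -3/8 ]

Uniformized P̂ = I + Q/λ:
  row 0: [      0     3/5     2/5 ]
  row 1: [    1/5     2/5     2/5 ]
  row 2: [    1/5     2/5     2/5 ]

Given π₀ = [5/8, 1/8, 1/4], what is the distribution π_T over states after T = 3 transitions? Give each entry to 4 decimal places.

π = [0.1630, 0.4370, 0.4000]

t=0: π = [0.6250, 0.1250, 0.2500]
t=1: π = [0.0750, 0.5250, 0.4000]
t=2: π = [0.1850, 0.4150, 0.4000]
t=3: π = [0.1630, 0.4370, 0.4000]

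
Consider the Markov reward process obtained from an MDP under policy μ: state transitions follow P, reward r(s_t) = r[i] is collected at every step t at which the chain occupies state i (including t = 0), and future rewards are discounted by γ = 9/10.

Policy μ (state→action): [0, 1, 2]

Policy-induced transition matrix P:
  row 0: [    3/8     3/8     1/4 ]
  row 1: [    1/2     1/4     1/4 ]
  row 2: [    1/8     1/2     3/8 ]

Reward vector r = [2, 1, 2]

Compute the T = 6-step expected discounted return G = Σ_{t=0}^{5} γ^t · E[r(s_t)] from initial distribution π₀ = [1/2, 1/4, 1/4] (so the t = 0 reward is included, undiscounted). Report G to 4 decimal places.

t=0: π = [0.5000, 0.2500, 0.2500], E[r] = 1.7500, γ^t·E[r] = 1.750000, running G = 1.750000
t=1: π = [0.3438, 0.3750, 0.2813], E[r] = 1.6250, γ^t·E[r] = 1.462500, running G = 3.212500
t=2: π = [0.3516, 0.3633, 0.2852], E[r] = 1.6367, γ^t·E[r] = 1.325742, running G = 4.538242
t=3: π = [0.3491, 0.3652, 0.2856], E[r] = 1.6348, γ^t·E[r] = 1.191744, running G = 5.729986
t=4: π = [0.3492, 0.3651, 0.2857], E[r] = 1.6349, γ^t·E[r] = 1.072690, running G = 6.802676
t=5: π = [0.3492, 0.3651, 0.2857], E[r] = 1.6349, γ^t·E[r] = 0.965403, running G = 7.768079

G = 7.7681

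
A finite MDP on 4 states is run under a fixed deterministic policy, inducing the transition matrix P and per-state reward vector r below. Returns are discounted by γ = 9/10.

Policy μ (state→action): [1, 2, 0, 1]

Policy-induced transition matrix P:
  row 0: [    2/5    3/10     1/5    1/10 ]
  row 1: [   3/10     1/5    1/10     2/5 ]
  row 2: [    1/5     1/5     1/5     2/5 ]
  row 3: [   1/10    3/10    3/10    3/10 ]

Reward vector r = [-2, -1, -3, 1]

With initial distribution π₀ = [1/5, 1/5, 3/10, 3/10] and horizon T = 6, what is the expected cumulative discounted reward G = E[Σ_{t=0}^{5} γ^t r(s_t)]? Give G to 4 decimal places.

t=0: π = [0.2000, 0.2000, 0.3000, 0.3000], E[r] = -1.2000, γ^t·E[r] = -1.200000, running G = -1.200000
t=1: π = [0.2300, 0.2500, 0.2100, 0.3100], E[r] = -1.0300, γ^t·E[r] = -0.927000, running G = -2.127000
t=2: π = [0.2400, 0.2540, 0.2060, 0.3000], E[r] = -1.0520, γ^t·E[r] = -0.852120, running G = -2.979120
t=3: π = [0.2434, 0.2540, 0.2046, 0.2980], E[r] = -1.0566, γ^t·E[r] = -0.770261, running G = -3.749381
t=4: π = [0.2443, 0.2541, 0.2044, 0.2972], E[r] = -1.0587, γ^t·E[r] = -0.694626, running G = -4.444008
t=5: π = [0.2446, 0.2541, 0.2043, 0.2970], E[r] = -1.0592, γ^t·E[r] = -0.625426, running G = -5.069433

G = -5.0694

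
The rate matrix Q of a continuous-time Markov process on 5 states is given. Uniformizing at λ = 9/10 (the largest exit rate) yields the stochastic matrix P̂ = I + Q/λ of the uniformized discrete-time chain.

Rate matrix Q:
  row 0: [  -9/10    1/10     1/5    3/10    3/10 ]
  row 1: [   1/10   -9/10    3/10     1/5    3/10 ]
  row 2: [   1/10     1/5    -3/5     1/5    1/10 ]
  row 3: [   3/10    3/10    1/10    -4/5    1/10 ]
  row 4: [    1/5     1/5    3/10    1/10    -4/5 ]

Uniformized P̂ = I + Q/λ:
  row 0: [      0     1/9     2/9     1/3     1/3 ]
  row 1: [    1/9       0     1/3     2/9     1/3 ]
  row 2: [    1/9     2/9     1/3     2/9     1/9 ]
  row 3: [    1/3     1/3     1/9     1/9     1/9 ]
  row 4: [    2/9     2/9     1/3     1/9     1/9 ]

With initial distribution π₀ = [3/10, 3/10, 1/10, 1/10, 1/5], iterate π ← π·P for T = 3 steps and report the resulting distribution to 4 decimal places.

π = [0.1513, 0.1781, 0.2731, 0.2025, 0.1951]

t=0: π = [0.3000, 0.3000, 0.1000, 0.1000, 0.2000]
t=1: π = [0.1222, 0.1333, 0.2778, 0.2222, 0.2444]
t=2: π = [0.1741, 0.2037, 0.2704, 0.1840, 0.1679]
t=3: π = [0.1513, 0.1781, 0.2731, 0.2025, 0.1951]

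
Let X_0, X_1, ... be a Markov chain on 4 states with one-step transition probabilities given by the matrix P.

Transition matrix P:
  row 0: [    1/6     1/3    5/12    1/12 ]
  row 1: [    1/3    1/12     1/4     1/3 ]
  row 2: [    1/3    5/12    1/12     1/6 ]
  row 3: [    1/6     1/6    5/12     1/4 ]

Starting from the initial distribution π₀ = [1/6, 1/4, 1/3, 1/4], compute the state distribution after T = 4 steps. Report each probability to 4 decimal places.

π = [0.2563, 0.2576, 0.2805, 0.2055]

t=0: π = [0.1667, 0.2500, 0.3333, 0.2500]
t=1: π = [0.2639, 0.2569, 0.2639, 0.2153]
t=2: π = [0.2535, 0.2552, 0.2859, 0.2054]
t=3: π = [0.2568, 0.2591, 0.2788, 0.2052]
t=4: π = [0.2563, 0.2576, 0.2805, 0.2055]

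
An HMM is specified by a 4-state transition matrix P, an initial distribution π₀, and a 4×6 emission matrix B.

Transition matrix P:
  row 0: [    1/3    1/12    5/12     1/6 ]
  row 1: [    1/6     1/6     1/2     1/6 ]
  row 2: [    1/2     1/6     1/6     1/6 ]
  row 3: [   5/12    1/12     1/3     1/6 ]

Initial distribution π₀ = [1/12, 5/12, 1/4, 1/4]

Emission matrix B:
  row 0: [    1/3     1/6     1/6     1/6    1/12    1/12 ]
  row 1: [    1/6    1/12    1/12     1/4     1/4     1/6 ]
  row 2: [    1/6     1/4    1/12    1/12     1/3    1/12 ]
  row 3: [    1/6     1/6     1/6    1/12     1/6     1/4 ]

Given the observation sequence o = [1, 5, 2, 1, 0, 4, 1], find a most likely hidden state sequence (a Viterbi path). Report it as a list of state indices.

path = [2, 3, 0, 2, 0, 2, 0]

t=0: δ = [1.389e-02, 3.472e-02, 6.250e-02, 4.167e-02]  (obs o_0=1)
t=1: δ = [2.604e-03, 1.736e-03, 1.447e-03, 2.604e-03]  ψ = [2, 2, 1, 2]  (obs o_1=5)
t=2: δ = [1.808e-04, 2.411e-05, 9.042e-05, 7.234e-05]  ψ = [3, 1, 0, 0]  (obs o_2=2)
t=3: δ = [1.005e-05, 1.256e-06, 1.884e-05, 5.023e-06]  ψ = [0, 0, 0, 0]  (obs o_3=1)
t=4: δ = [3.140e-06, 5.233e-07, 6.977e-07, 5.233e-07]  ψ = [2, 2, 0, 2]  (obs o_4=0)
t=5: δ = [8.721e-08, 6.541e-08, 4.361e-07, 8.721e-08]  ψ = [0, 0, 0, 0]  (obs o_5=4)
t=6: δ = [3.634e-08, 6.056e-09, 1.817e-08, 1.211e-08]  ψ = [2, 2, 2, 2]  (obs o_6=1)
backtrack: best end state = 0; path = [2, 3, 0, 2, 0, 2, 0]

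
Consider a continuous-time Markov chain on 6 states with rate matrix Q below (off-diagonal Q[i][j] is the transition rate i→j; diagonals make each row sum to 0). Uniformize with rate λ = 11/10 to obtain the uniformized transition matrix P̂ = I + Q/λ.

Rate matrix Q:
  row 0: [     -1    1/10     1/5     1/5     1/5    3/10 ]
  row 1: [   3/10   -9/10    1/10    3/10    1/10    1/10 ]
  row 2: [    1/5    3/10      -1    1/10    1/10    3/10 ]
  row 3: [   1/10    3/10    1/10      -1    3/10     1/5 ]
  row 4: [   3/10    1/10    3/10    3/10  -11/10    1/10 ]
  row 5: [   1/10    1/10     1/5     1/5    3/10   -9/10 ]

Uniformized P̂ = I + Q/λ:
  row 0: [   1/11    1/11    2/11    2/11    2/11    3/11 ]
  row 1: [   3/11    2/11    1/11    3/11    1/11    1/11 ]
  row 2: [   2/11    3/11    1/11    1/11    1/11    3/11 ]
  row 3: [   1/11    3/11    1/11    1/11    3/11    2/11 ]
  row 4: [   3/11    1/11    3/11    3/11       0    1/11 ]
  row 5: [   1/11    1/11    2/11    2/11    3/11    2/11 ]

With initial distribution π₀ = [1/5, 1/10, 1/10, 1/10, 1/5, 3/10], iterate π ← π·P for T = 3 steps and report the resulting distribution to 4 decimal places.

π = [0.1642, 0.1658, 0.1510, 0.1818, 0.1567, 0.1805]

t=0: π = [0.2000, 0.1000, 0.1000, 0.1000, 0.2000, 0.3000]
t=1: π = [0.1545, 0.1364, 0.1727, 0.1909, 0.1636, 0.1818]
t=2: π = [0.1612, 0.1694, 0.1512, 0.1760, 0.1579, 0.1843]
t=3: π = [0.1642, 0.1658, 0.1510, 0.1818, 0.1567, 0.1805]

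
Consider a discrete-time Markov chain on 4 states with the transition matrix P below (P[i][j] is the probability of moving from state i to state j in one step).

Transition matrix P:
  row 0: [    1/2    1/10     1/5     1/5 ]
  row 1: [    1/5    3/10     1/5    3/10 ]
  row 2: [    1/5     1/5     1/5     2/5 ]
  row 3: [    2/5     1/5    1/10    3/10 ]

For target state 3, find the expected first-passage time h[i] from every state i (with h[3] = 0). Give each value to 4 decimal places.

h = [3.9216, 3.4314, 3.0882, 0.0000]

First-step conditioning: h[3] = 0; for i ≠ 3, h[i] = 1 + Σ_k P[i][k]·h[k].
  h[0] = 1 + 1/2·h[0] + 1/10·h[1] + 1/5·h[2]
  h[1] = 1 + 1/5·h[0] + 3/10·h[1] + 1/5·h[2]
  h[2] = 1 + 1/5·h[0] + 1/5·h[1] + 1/5·h[2]
Solving the 3×3 linear system over states ≠ 3 gives exactly h = [200/51, 175/51, 105/34, 0] (h[3] = 0 is the target).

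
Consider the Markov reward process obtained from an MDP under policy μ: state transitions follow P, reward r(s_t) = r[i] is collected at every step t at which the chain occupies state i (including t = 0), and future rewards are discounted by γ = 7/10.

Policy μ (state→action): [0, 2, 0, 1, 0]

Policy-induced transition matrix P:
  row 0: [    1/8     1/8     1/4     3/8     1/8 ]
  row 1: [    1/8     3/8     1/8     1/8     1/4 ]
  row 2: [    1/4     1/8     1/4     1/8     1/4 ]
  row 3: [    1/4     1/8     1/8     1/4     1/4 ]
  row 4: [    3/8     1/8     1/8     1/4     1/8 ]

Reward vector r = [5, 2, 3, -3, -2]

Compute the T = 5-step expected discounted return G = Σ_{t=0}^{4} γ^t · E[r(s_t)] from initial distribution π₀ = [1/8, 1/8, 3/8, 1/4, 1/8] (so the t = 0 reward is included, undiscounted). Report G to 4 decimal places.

G = 2.6607

t=0: π = [0.1250, 0.1250, 0.3750, 0.2500, 0.1250], E[r] = 1.0000, γ^t·E[r] = 1.000000, running G = 1.000000
t=1: π = [0.2344, 0.1563, 0.1875, 0.2031, 0.2188], E[r] = 1.0000, γ^t·E[r] = 0.700000, running G = 1.700000
t=2: π = [0.2285, 0.1641, 0.1777, 0.2363, 0.1934], E[r] = 0.9082, γ^t·E[r] = 0.445020, running G = 2.145020
t=3: π = [0.2251, 0.1660, 0.1758, 0.2358, 0.1973], E[r] = 0.8828, γ^t·E[r] = 0.302805, running G = 2.447824
t=4: π = [0.2258, 0.1665, 0.1751, 0.2354, 0.1972], E[r] = 0.8865, γ^t·E[r] = 0.212857, running G = 2.660681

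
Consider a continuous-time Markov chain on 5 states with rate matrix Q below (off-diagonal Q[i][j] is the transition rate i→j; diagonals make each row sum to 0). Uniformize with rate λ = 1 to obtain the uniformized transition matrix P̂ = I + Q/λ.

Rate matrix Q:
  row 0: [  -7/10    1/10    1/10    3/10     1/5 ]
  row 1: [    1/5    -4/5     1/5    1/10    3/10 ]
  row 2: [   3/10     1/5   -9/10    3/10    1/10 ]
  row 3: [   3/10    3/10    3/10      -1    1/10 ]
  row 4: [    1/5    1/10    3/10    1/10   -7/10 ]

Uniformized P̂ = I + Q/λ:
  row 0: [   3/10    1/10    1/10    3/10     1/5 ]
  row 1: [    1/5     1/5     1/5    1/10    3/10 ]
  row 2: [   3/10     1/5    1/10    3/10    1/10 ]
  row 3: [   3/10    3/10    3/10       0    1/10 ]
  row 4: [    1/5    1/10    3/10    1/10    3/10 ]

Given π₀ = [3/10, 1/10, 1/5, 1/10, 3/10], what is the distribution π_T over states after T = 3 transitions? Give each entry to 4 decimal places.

t=0: π = [0.3000, 0.1000, 0.2000, 0.1000, 0.3000]
t=1: π = [0.2600, 0.1500, 0.1900, 0.1900, 0.2100]
t=2: π = [0.2640, 0.1720, 0.1950, 0.1710, 0.1980]
t=3: π = [0.2630, 0.1709, 0.1910, 0.1747, 0.2004]

π = [0.2630, 0.1709, 0.1910, 0.1747, 0.2004]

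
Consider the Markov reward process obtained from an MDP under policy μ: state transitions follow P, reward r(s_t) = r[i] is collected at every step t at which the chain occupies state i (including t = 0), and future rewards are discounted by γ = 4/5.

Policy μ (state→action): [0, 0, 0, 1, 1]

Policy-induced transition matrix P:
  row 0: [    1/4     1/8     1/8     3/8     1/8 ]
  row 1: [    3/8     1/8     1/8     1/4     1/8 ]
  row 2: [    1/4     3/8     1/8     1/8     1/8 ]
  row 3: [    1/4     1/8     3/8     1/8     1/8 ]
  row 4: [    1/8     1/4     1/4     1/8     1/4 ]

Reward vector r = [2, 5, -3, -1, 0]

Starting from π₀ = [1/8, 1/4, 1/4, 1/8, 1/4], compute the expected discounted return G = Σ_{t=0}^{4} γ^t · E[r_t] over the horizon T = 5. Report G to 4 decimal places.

G = 2.3515

t=0: π = [0.1250, 0.2500, 0.2500, 0.1250, 0.2500], E[r] = 0.6250, γ^t·E[r] = 0.625000, running G = 0.625000
t=1: π = [0.2500, 0.2188, 0.1875, 0.1875, 0.1563], E[r] = 0.8438, γ^t·E[r] = 0.675000, running G = 1.300000
t=2: π = [0.2578, 0.1914, 0.1914, 0.2148, 0.1445], E[r] = 0.6836, γ^t·E[r] = 0.437500, running G = 1.737500
t=3: π = [0.2559, 0.1909, 0.1968, 0.2134, 0.1431], E[r] = 0.6626, γ^t·E[r] = 0.339250, running G = 2.076750
t=4: π = [0.2560, 0.1921, 0.1962, 0.2128, 0.1429], E[r] = 0.6708, γ^t·E[r] = 0.274775, running G = 2.351525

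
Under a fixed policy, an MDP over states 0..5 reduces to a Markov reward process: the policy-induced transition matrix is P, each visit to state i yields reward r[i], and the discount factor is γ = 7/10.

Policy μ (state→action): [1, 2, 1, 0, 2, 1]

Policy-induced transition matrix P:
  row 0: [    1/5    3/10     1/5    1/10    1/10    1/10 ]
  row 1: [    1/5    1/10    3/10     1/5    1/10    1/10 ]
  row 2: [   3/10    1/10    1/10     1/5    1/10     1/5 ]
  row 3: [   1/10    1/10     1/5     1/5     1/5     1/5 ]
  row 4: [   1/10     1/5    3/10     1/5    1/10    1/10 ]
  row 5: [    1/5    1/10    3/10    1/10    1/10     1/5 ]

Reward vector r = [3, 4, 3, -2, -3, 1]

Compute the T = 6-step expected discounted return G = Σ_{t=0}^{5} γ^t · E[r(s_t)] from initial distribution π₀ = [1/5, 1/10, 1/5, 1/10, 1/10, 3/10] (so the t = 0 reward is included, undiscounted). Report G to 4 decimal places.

t=0: π = [0.2000, 0.1000, 0.2000, 0.1000, 0.1000, 0.3000], E[r] = 1.4000, γ^t·E[r] = 1.400000, running G = 1.400000
t=1: π = [0.2000, 0.1500, 0.2300, 0.1500, 0.1100, 0.1600], E[r] = 1.4200, γ^t·E[r] = 0.994000, running G = 2.394000
t=2: π = [0.1970, 0.1510, 0.2190, 0.1640, 0.1150, 0.1540], E[r] = 1.3330, γ^t·E[r] = 0.653170, running G = 3.047170
t=3: π = [0.1940, 0.1509, 0.2201, 0.1649, 0.1164, 0.1537], E[r] = 1.3206, γ^t·E[r] = 0.452966, running G = 3.500136
t=4: π = [0.1939, 0.1504, 0.2201, 0.1652, 0.1165, 0.1539], E[r] = 1.3176, γ^t·E[r] = 0.316358, running G = 3.816494
t=5: π = [0.1938, 0.1504, 0.2201, 0.1652, 0.1165, 0.1539], E[r] = 1.3173, γ^t·E[r] = 0.221403, running G = 4.037897

G = 4.0379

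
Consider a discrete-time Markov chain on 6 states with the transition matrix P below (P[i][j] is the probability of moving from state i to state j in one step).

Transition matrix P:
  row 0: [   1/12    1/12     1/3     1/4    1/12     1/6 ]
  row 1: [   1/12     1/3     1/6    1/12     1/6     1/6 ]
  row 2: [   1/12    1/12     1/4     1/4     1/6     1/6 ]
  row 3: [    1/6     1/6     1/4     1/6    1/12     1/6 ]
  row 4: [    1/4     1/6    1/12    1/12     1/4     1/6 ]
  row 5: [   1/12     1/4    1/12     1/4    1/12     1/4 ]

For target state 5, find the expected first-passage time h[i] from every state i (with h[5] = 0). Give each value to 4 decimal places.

h = [6.0000, 6.0000, 6.0000, 6.0000, 6.0000, 0.0000]

First-step conditioning: h[5] = 0; for i ≠ 5, h[i] = 1 + Σ_k P[i][k]·h[k].
  h[0] = 1 + 1/12·h[0] + 1/12·h[1] + 1/3·h[2] + 1/4·h[3] + 1/12·h[4]
  h[1] = 1 + 1/12·h[0] + 1/3·h[1] + 1/6·h[2] + 1/12·h[3] + 1/6·h[4]
  h[2] = 1 + 1/12·h[0] + 1/12·h[1] + 1/4·h[2] + 1/4·h[3] + 1/6·h[4]
  h[3] = 1 + 1/6·h[0] + 1/6·h[1] + 1/4·h[2] + 1/6·h[3] + 1/12·h[4]
  h[4] = 1 + 1/4·h[0] + 1/6·h[1] + 1/12·h[2] + 1/12·h[3] + 1/4·h[4]
Solving the 5×5 linear system over states ≠ 5 gives exactly h = [6, 6, 6, 6, 6, 0] (h[5] = 0 is the target).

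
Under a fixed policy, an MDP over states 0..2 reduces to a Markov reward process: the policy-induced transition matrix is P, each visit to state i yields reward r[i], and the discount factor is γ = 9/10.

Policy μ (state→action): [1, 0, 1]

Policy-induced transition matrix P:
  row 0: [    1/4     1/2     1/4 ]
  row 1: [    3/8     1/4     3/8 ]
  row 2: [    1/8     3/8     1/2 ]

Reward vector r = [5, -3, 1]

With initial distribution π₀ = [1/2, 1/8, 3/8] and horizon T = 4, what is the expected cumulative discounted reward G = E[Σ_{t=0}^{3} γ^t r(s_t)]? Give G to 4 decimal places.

G = 3.5636

t=0: π = [0.5000, 0.1250, 0.3750], E[r] = 2.5000, γ^t·E[r] = 2.500000, running G = 2.500000
t=1: π = [0.2188, 0.4219, 0.3594], E[r] = 0.1875, γ^t·E[r] = 0.168750, running G = 2.668750
t=2: π = [0.2578, 0.3496, 0.3926], E[r] = 0.6328, γ^t·E[r] = 0.512578, running G = 3.181328
t=3: π = [0.2446, 0.3635, 0.3918], E[r] = 0.5244, γ^t·E[r] = 0.382298, running G = 3.563626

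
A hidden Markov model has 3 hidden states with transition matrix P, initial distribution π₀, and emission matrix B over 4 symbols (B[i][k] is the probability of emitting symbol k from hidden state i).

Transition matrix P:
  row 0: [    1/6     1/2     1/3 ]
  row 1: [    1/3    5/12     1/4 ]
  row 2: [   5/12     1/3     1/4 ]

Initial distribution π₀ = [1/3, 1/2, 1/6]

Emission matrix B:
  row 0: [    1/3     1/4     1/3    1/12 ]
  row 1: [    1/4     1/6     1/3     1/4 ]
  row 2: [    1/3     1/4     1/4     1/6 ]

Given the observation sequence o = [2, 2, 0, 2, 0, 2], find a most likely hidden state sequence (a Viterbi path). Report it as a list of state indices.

t=0: δ = [1.111e-01, 1.667e-01, 4.167e-02]  (obs o_0=2)
t=1: δ = [1.852e-02, 2.315e-02, 1.042e-02]  ψ = [1, 1, 1]  (obs o_1=2)
t=2: δ = [2.572e-03, 2.411e-03, 2.058e-03]  ψ = [1, 1, 0]  (obs o_2=0)
t=3: δ = [2.858e-04, 4.287e-04, 2.143e-04]  ψ = [2, 0, 0]  (obs o_3=2)
t=4: δ = [4.763e-05, 4.465e-05, 3.572e-05]  ψ = [1, 1, 1]  (obs o_4=0)
t=5: δ = [4.961e-06, 7.938e-06, 3.969e-06]  ψ = [1, 0, 0]  (obs o_5=2)
backtrack: best end state = 1; path = [1, 1, 0, 1, 0, 1]

path = [1, 1, 0, 1, 0, 1]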